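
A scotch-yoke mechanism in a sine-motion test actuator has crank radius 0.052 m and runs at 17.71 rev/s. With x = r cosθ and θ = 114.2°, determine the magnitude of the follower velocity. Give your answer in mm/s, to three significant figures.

ω = 111.3 rad/s (from 17.71 rev/s).
x = r cosθ ⇒ ẋ = −rω sinθ.
|v| = rω|sinθ| = 0.052·111.3·|sin 114.2°| = 5.2778 m/s = 5277.8 mm/s.

5280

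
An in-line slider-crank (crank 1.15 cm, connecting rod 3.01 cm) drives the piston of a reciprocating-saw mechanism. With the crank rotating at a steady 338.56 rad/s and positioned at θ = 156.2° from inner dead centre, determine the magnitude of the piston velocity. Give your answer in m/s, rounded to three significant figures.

1.02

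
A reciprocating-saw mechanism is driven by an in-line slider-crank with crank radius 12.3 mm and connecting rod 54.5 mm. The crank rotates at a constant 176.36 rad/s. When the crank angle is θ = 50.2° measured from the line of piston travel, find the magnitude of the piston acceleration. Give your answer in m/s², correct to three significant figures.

230

ω = 176.4 rad/s
x(θ) = r cosθ + √(L² − r² sin²θ); with ω constant, a = ω²·d²x/dθ².
d²x/dθ² = −r cosθ − r²(cos2θ)/√u − r⁴ sin²2θ/(4u^{3/2}),  u = L² − r² sin²θ = 0.00288095 m².
Substituting r = 0.0123 m, L = 0.0545 m, θ = 50.2°: d²x/dθ² = -0.0074003 m.
a = ω²·d²x/dθ² = (176.4)²·(-0.0074003) = -230.17 m/s²;  |a| = 230.17 m/s².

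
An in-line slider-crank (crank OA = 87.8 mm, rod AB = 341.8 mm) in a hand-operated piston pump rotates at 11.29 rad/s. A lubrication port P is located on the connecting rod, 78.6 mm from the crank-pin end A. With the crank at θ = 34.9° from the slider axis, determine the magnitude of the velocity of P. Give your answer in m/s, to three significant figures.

ω = 11.29 rad/s.  Crank-pin speed |V_A| = rω = 0.99126 m/s, perpendicular to OA.
Rod angle: sinφ = −(r/L) sinθ ⇒ φ = -8.451°; ω_rod = −rω cosθ/√(L²−r²sin²θ) = -2.4047 rad/s.
V_P = V_A + ω_rod × AP, with AP = 0.0786 m along the rod.
Components: V_Px = −rω sinθ − a·ω_rod·sinφ = -0.59492 m/s;  V_Py = rω cosθ + a·ω_rod·cosφ = +0.62603 m/s.
|V_P| = √(V_Px² + V_Py²) = 0.86363 m/s.

0.864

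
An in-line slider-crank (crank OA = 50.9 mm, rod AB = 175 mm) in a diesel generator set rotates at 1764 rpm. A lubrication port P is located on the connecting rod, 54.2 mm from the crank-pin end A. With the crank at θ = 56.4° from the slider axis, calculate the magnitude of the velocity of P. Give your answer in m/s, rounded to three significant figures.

8.98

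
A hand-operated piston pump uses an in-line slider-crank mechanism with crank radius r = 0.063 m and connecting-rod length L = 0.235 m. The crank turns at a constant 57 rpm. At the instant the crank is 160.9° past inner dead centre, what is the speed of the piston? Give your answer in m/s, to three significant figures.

ω = 2π·57/60 = 5.969 rad/s
For an in-line slider-crank, x = r cosθ + √(L² − r² sin²θ), so v = −rω sinθ·[1 + r cosθ/√(L² − r² sin²θ)].
With r = 0.063 m, L = 0.235 m, θ = 160.9°: √(L² − r² sin²θ) = 0.23409 m.
v = −0.063·5.969·0.32722·[1 + 0.063·-0.94495/0.23409] = -0.091757 m/s.
|v| = 0.091757 m/s.

0.0918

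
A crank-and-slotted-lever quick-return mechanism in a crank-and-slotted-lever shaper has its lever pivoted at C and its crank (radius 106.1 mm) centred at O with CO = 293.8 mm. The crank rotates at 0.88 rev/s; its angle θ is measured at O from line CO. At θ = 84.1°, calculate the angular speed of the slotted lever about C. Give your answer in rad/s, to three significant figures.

ω = 5.529 rad/s (from 0.88 rev/s).
Crank pin A relative to C: A = (d + r cosθ, r sinθ); lever angle φ = atan2(r sinθ, d + r cosθ).
Differentiating tanφ: φ̇ = rω(d cosθ + r)/(d² + r² + 2dr cosθ).
d² + r² + 2dr cosθ = |CA|² = 0.103984 m²;  d cosθ + r = +0.1363 m.
|ω_lever| = |0.1061·5.529·+0.1363| / 0.103984 = 0.76897 rad/s.

0.769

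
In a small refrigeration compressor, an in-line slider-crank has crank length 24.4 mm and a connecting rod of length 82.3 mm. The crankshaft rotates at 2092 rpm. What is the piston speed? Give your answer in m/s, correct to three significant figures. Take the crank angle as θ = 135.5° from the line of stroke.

2.94

ω = 2π·2092/60 = 219.1 rad/s
For an in-line slider-crank, x = r cosθ + √(L² − r² sin²θ), so v = −rω sinθ·[1 + r cosθ/√(L² − r² sin²θ)].
With r = 0.0244 m, L = 0.0823 m, θ = 135.5°: √(L² − r² sin²θ) = 0.080503 m.
v = −0.0244·219.1·0.70091·[1 + 0.0244·-0.71325/0.080503] = -2.9367 m/s.
|v| = 2.9367 m/s.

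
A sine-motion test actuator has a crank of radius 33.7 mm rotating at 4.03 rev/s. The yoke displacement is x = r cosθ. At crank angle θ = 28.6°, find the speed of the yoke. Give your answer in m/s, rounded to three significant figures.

0.408

ω = 25.32 rad/s (from 4.03 rev/s).
x = r cosθ ⇒ ẋ = −rω sinθ.
|v| = rω|sinθ| = 0.0337·25.32·|sin 28.6°| = 0.40848 m/s.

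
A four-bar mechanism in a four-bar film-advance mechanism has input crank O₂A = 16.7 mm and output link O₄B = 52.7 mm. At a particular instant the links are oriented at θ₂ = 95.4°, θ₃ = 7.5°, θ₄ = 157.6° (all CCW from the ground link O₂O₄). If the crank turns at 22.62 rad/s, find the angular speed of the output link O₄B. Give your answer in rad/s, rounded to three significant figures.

14.4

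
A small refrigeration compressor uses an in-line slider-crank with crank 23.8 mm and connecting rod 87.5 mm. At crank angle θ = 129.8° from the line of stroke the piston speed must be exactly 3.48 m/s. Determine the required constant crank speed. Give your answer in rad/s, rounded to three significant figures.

For an in-line slider-crank, |v_piston| = rω|sinθ|·[1 + r cosθ/√(L² − r² sin²θ)].
With r = 0.0238 m, L = 0.0875 m, θ = 129.8°: the bracketed kinematic factor |dx/dθ| = 0.01503 m.
ω = v/|dx/dθ| = 3.48/0.01503 = 231.54 rad/s.

232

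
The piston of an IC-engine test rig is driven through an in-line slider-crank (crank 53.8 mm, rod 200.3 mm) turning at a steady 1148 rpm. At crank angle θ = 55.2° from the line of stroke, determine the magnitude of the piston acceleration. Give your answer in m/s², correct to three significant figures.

ω = 2π·1148/60 = 120.2 rad/s
x(θ) = r cosθ + √(L² − r² sin²θ); with ω constant, a = ω²·d²x/dθ².
d²x/dθ² = −r cosθ − r²(cos2θ)/√u − r⁴ sin²2θ/(4u^{3/2}),  u = L² − r² sin²θ = 0.0381684 m².
Substituting r = 0.0538 m, L = 0.2003 m, θ = 55.2°: d²x/dθ² = -0.025787 m.
a = ω²·d²x/dθ² = (120.2)²·(-0.025787) = -372.68 m/s²;  |a| = 372.68 m/s².

373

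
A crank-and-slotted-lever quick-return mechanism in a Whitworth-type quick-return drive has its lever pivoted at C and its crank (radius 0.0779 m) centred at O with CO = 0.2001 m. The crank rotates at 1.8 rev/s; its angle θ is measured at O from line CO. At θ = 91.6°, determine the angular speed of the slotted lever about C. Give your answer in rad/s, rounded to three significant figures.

ω = 11.31 rad/s (from 1.8 rev/s).
Crank pin A relative to C: A = (d + r cosθ, r sinθ); lever angle φ = atan2(r sinθ, d + r cosθ).
Differentiating tanφ: φ̇ = rω(d cosθ + r)/(d² + r² + 2dr cosθ).
d² + r² + 2dr cosθ = |CA|² = 0.0452379 m²;  d cosθ + r = +0.072313 m.
|ω_lever| = |0.0779·11.31·+0.072313| / 0.0452379 = 1.4083 rad/s.

1.41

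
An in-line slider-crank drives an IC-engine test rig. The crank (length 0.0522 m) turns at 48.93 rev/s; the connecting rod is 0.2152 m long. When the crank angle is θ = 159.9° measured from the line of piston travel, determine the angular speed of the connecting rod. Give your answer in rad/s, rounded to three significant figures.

70.3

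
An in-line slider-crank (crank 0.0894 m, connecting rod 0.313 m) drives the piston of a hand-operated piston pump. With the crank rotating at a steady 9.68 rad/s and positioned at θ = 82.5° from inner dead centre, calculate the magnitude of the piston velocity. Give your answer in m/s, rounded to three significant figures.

0.891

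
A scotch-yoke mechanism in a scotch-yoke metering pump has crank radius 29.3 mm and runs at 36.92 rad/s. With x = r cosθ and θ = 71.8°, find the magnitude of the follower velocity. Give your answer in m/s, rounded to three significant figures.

1.03

ω = 36.92 rad/s
x = r cosθ ⇒ ẋ = −rω sinθ.
|v| = rω|sinθ| = 0.0293·36.92·|sin 71.8°| = 1.0276 m/s.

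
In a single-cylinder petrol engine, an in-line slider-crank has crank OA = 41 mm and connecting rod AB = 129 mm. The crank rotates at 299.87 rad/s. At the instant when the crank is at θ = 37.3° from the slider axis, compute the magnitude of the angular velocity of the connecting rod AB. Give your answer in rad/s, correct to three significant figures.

77.3

ω = 299.9 rad/s
The rod makes angle φ with the slider axis where L sinφ = r sinθ; differentiating, L cosφ·φ̇ = r ω cosθ.
L cosφ = √(L² − r² sin²θ) = 0.12658 m.
|ω_rod| = r ω |cosθ| / √(L² − r² sin²θ) = 0.041·299.9·0.79547/0.12658 = 77.261 rad/s.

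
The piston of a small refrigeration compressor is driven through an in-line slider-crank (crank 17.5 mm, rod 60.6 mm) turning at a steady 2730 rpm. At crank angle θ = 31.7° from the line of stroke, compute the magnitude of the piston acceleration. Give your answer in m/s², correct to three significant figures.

ω = 2π·2730/60 = 285.9 rad/s
x(θ) = r cosθ + √(L² − r² sin²θ); with ω constant, a = ω²·d²x/dθ².
d²x/dθ² = −r cosθ − r²(cos2θ)/√u − r⁴ sin²2θ/(4u^{3/2}),  u = L² − r² sin²θ = 0.0035878 m².
Substituting r = 0.0175 m, L = 0.0606 m, θ = 31.7°: d²x/dθ² = -0.017266 m.
a = ω²·d²x/dθ² = (285.9)²·(-0.017266) = -1411.1 m/s²;  |a| = 1411.1 m/s².

1410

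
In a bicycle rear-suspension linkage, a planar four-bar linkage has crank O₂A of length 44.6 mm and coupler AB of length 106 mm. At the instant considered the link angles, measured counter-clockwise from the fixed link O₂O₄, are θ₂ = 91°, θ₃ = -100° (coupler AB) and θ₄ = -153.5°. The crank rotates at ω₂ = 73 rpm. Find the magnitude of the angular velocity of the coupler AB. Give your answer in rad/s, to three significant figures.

3.61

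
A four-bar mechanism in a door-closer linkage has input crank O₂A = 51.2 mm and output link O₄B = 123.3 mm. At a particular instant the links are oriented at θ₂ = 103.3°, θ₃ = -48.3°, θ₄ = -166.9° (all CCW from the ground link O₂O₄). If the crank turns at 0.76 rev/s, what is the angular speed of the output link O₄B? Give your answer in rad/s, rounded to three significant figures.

1.07

ω₂ = 4.775 rad/s (from 0.76 rev/s).
Differentiating the loop-closure r₂e^{iθ₂}+r₃e^{iθ₃}=r₁+r₄e^{iθ₄} gives r₂ω₂e^{iθ₂}+r₃ω₃e^{iθ₃}=r₄ω₄e^{iθ₄}.
Eliminating the other unknown: ω₄ = r₂ω₂ sin(θ₂−θ₃) / [r₄ sin(θ₄−θ₃)].
Numerator sine = +0.47562; denominator sine = -0.87798.
Result = 0.0512·4.775·(+0.47562) / (0.1233·(-0.87798)) = -1.0742 rad/s; magnitude 1.0742 rad/s.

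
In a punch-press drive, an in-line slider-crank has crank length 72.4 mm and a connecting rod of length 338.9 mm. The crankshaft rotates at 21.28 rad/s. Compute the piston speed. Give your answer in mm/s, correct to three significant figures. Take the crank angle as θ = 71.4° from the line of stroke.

ω = 21.28 rad/s
For an in-line slider-crank, x = r cosθ + √(L² − r² sin²θ), so v = −rω sinθ·[1 + r cosθ/√(L² − r² sin²θ)].
With r = 0.0724 m, L = 0.3389 m, θ = 71.4°: √(L² − r² sin²θ) = 0.33188 m.
v = −0.0724·21.28·0.94777·[1 + 0.0724·0.31896/0.33188] = -1.5618 m/s.
|v| = 1.5618 m/s = 1561.8 mm/s.

1560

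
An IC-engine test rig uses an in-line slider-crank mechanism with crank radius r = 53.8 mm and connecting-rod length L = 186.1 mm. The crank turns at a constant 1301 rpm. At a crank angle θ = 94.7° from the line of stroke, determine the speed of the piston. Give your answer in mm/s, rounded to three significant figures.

ω = 2π·1301/60 = 136.2 rad/s
For an in-line slider-crank, x = r cosθ + √(L² − r² sin²θ), so v = −rω sinθ·[1 + r cosθ/√(L² − r² sin²θ)].
With r = 0.0538 m, L = 0.1861 m, θ = 94.7°: √(L² − r² sin²θ) = 0.17821 m.
v = −0.0538·136.2·0.99664·[1 + 0.0538·-0.08194/0.17821] = -7.1244 m/s.
|v| = 7.1244 m/s = 7124.4 mm/s.

7120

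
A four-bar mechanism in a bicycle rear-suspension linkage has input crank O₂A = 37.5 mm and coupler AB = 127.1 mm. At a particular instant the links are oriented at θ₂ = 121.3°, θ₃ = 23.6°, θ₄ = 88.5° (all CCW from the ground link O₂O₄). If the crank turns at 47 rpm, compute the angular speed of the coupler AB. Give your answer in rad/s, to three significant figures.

0.869

ω₂ = 4.922 rad/s (from 47 rpm).
Differentiating the loop-closure r₂e^{iθ₂}+r₃e^{iθ₃}=r₁+r₄e^{iθ₄} gives r₂ω₂e^{iθ₂}+r₃ω₃e^{iθ₃}=r₄ω₄e^{iθ₄}.
Eliminating the other unknown: ω₃ = r₂ω₂ sin(θ₄−θ₂) / [r₃ sin(θ₃−θ₄)].
Numerator sine = -0.54171; denominator sine = -0.90557.
Result = 0.0375·4.922·(-0.54171) / (0.1271·(-0.90557)) = +0.86867 rad/s; magnitude 0.86867 rad/s.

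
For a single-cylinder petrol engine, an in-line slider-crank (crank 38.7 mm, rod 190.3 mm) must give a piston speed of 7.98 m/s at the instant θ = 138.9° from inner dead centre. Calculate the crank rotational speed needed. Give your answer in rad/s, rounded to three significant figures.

371

For an in-line slider-crank, |v_piston| = rω|sinθ|·[1 + r cosθ/√(L² − r² sin²θ)].
With r = 0.0387 m, L = 0.1903 m, θ = 138.9°: the bracketed kinematic factor |dx/dθ| = 0.021506 m.
ω = v/|dx/dθ| = 7.98/0.021506 = 371.05 rad/s.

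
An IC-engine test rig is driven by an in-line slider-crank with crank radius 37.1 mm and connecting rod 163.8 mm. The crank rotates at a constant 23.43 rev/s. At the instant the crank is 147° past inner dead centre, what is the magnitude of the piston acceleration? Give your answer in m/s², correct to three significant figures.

ω = 2π·23.4 = 147.2 rad/s
x(θ) = r cosθ + √(L² − r² sin²θ); with ω constant, a = ω²·d²x/dθ².
d²x/dθ² = −r cosθ − r²(cos2θ)/√u − r⁴ sin²2θ/(4u^{3/2}),  u = L² − r² sin²θ = 0.0264222 m².
Substituting r = 0.0371 m, L = 0.1638 m, θ = 147°: d²x/dθ² = +0.027579 m.
a = ω²·d²x/dθ² = (147.2)²·(+0.027579) = +597.69 m/s²;  |a| = 597.69 m/s².

598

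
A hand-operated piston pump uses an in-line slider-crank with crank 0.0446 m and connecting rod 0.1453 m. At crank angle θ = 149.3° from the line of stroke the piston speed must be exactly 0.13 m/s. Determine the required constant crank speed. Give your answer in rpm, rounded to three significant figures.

74.4

For an in-line slider-crank, |v_piston| = rω|sinθ|·[1 + r cosθ/√(L² − r² sin²θ)].
With r = 0.0446 m, L = 0.1453 m, θ = 149.3°: the bracketed kinematic factor |dx/dθ| = 0.016685 m.
ω = v/|dx/dθ| = 0.13/0.016685 = 7.7913 rad/s.
N = 60ω/(2π) = 74.402 rpm.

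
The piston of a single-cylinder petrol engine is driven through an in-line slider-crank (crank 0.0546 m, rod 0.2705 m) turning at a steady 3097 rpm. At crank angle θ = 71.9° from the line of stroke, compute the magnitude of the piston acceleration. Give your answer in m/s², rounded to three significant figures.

835

ω = 2π·3097/60 = 324.3 rad/s
x(θ) = r cosθ + √(L² − r² sin²θ); with ω constant, a = ω²·d²x/dθ².
d²x/dθ² = −r cosθ − r²(cos2θ)/√u − r⁴ sin²2θ/(4u^{3/2}),  u = L² − r² sin²θ = 0.0704768 m².
Substituting r = 0.0546 m, L = 0.2705 m, θ = 71.9°: d²x/dθ² = -0.0079426 m.
a = ω²·d²x/dθ² = (324.3)²·(-0.0079426) = -835.41 m/s²;  |a| = 835.41 m/s².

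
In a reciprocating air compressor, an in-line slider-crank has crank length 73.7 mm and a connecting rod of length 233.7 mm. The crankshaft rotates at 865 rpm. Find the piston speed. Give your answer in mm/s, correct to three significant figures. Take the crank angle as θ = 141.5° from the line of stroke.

ω = 2π·865/60 = 90.58 rad/s
For an in-line slider-crank, x = r cosθ + √(L² − r² sin²θ), so v = −rω sinθ·[1 + r cosθ/√(L² − r² sin²θ)].
With r = 0.0737 m, L = 0.2337 m, θ = 141.5°: √(L² − r² sin²θ) = 0.22915 m.
v = −0.0737·90.58·0.62251·[1 + 0.0737·-0.78261/0.22915] = -3.1098 m/s.
|v| = 3.1098 m/s = 3109.8 mm/s.

3110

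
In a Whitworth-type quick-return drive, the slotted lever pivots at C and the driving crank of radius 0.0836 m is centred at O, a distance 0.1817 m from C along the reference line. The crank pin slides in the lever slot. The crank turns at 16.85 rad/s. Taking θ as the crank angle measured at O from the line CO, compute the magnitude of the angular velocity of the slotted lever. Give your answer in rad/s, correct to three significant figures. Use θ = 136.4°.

3.75

ω = 16.85 rad/s
Crank pin A relative to C: A = (d + r cosθ, r sinθ); lever angle φ = atan2(r sinθ, d + r cosθ).
Differentiating tanφ: φ̇ = rω(d cosθ + r)/(d² + r² + 2dr cosθ).
d² + r² + 2dr cosθ = |CA|² = 0.0180033 m²;  d cosθ + r = -0.047982 m.
|ω_lever| = |0.0836·16.85·-0.047982| / 0.0180033 = 3.7543 rad/s.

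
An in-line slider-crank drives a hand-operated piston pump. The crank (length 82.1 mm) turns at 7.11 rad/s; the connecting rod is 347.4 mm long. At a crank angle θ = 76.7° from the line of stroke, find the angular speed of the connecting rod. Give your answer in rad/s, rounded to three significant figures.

ω = 7.11 rad/s
The rod makes angle φ with the slider axis where L sinφ = r sinθ; differentiating, L cosφ·φ̇ = r ω cosθ.
L cosφ = √(L² − r² sin²θ) = 0.33809 m.
|ω_rod| = r ω |cosθ| / √(L² − r² sin²θ) = 0.0821·7.11·0.23005/0.33809 = 0.3972 rad/s.

0.397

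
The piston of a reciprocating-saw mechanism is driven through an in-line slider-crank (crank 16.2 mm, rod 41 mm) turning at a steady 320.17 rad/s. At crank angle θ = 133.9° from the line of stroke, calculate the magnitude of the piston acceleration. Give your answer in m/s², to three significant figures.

1150

ω = 320.2 rad/s
x(θ) = r cosθ + √(L² − r² sin²θ); with ω constant, a = ω²·d²x/dθ².
d²x/dθ² = −r cosθ − r²(cos2θ)/√u − r⁴ sin²2θ/(4u^{3/2}),  u = L² − r² sin²θ = 0.00154474 m².
Substituting r = 0.0162 m, L = 0.041 m, θ = 133.9°: d²x/dθ² = +0.011206 m.
a = ω²·d²x/dθ² = (320.2)²·(+0.011206) = +1148.7 m/s²;  |a| = 1148.7 m/s².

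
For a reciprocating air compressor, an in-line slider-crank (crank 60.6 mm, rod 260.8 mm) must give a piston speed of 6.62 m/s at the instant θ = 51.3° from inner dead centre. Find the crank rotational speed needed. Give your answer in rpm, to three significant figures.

1160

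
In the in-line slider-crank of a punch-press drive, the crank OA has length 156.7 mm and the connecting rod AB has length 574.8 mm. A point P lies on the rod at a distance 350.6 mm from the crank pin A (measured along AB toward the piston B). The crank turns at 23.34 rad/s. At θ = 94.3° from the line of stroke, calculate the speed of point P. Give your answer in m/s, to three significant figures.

3.60

ω = 23.34 rad/s.  Crank-pin speed |V_A| = rω = 3.6574 m/s, perpendicular to OA.
Rod angle: sinφ = −(r/L) sinθ ⇒ φ = -15.774°; ω_rod = −rω cosθ/√(L²−r²sin²θ) = +0.49575 rad/s.
V_P = V_A + ω_rod × AP, with AP = 0.3506 m along the rod.
Components: V_Px = −rω sinθ − a·ω_rod·sinφ = -3.5998 m/s;  V_Py = rω cosθ + a·ω_rod·cosφ = -0.10696 m/s.
|V_P| = √(V_Px² + V_Py²) = 3.6014 m/s.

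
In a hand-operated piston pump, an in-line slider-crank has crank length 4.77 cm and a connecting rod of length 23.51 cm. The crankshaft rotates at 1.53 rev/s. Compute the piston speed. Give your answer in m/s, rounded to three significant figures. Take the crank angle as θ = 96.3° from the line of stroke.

0.445

ω = 2π·1.53 = 9.613 rad/s
For an in-line slider-crank, x = r cosθ + √(L² − r² sin²θ), so v = −rω sinθ·[1 + r cosθ/√(L² − r² sin²θ)].
With r = 0.0477 m, L = 0.2351 m, θ = 96.3°: √(L² − r² sin²θ) = 0.23027 m.
v = −0.0477·9.613·0.99396·[1 + 0.0477·-0.10973/0.23027] = -0.44542 m/s.
|v| = 0.44542 m/s.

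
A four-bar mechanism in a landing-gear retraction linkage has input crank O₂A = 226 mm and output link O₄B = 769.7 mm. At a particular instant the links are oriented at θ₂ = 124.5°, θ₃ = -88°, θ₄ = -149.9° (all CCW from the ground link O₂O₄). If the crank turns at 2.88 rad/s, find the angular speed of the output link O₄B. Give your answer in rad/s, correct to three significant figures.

0.515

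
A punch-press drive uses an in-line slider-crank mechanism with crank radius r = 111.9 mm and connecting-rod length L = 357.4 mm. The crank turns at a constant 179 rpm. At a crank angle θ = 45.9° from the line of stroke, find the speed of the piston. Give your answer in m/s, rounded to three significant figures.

1.84

ω = 2π·179/60 = 18.74 rad/s
For an in-line slider-crank, x = r cosθ + √(L² − r² sin²θ), so v = −rω sinθ·[1 + r cosθ/√(L² − r² sin²θ)].
With r = 0.1119 m, L = 0.3574 m, θ = 45.9°: √(L² − r² sin²θ) = 0.34825 m.
v = −0.1119·18.74·0.71813·[1 + 0.1119·0.69591/0.34825] = -1.8431 m/s.
|v| = 1.8431 m/s.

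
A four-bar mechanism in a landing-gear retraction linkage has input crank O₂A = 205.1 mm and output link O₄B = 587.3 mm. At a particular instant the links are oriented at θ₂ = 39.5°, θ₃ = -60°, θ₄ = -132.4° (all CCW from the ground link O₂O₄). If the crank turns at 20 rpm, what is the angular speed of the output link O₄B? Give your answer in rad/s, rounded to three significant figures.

ω₂ = 2.094 rad/s (from 20 rpm).
Differentiating the loop-closure r₂e^{iθ₂}+r₃e^{iθ₃}=r₁+r₄e^{iθ₄} gives r₂ω₂e^{iθ₂}+r₃ω₃e^{iθ₃}=r₄ω₄e^{iθ₄}.
Eliminating the other unknown: ω₄ = r₂ω₂ sin(θ₂−θ₃) / [r₄ sin(θ₄−θ₃)].
Numerator sine = +0.98629; denominator sine = -0.95319.
Result = 0.2051·2.094·(+0.98629) / (0.5873·(-0.95319)) = -0.75681 rad/s; magnitude 0.75681 rad/s.

0.757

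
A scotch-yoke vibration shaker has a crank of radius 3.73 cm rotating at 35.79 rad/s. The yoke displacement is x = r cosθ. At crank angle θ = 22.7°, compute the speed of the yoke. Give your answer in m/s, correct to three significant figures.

0.515

ω = 35.79 rad/s
x = r cosθ ⇒ ẋ = −rω sinθ.
|v| = rω|sinθ| = 0.0373·35.79·|sin 22.7°| = 0.51517 m/s.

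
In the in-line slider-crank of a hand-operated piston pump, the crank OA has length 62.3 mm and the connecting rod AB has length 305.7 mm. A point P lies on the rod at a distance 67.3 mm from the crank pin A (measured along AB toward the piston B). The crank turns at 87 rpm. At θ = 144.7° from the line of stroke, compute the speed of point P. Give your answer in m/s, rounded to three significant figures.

ω = 9.111 rad/s.  Crank-pin speed |V_A| = rω = 0.56759 m/s, perpendicular to OA.
Rod angle: sinφ = −(r/L) sinθ ⇒ φ = -6.763°; ω_rod = −rω cosθ/√(L²−r²sin²θ) = +1.5259 rad/s.
V_P = V_A + ω_rod × AP, with AP = 0.0673 m along the rod.
Components: V_Px = −rω sinθ − a·ω_rod·sinφ = -0.31589 m/s;  V_Py = rω cosθ + a·ω_rod·cosφ = -0.36125 m/s.
|V_P| = √(V_Px² + V_Py²) = 0.47989 m/s.

0.480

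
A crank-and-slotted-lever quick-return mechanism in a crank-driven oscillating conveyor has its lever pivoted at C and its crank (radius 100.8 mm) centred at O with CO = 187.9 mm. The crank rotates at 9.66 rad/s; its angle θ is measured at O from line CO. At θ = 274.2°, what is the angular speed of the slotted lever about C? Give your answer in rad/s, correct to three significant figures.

2.31

ω = 9.66 rad/s
Crank pin A relative to C: A = (d + r cosθ, r sinθ); lever angle φ = atan2(r sinθ, d + r cosθ).
Differentiating tanφ: φ̇ = rω(d cosθ + r)/(d² + r² + 2dr cosθ).
d² + r² + 2dr cosθ = |CA|² = 0.0482414 m²;  d cosθ + r = +0.11456 m.
|ω_lever| = |0.1008·9.66·+0.11456| / 0.0482414 = 2.3124 rad/s.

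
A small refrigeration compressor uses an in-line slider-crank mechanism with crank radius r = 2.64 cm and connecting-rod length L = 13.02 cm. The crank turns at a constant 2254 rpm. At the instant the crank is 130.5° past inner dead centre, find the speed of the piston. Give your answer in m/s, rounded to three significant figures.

ω = 2π·2254/60 = 236 rad/s
For an in-line slider-crank, x = r cosθ + √(L² − r² sin²θ), so v = −rω sinθ·[1 + r cosθ/√(L² − r² sin²θ)].
With r = 0.0264 m, L = 0.1302 m, θ = 130.5°: √(L² − r² sin²θ) = 0.12864 m.
v = −0.0264·236·0.76041·[1 + 0.0264·-0.64945/0.12864] = -4.1069 m/s.
|v| = 4.1069 m/s.

4.11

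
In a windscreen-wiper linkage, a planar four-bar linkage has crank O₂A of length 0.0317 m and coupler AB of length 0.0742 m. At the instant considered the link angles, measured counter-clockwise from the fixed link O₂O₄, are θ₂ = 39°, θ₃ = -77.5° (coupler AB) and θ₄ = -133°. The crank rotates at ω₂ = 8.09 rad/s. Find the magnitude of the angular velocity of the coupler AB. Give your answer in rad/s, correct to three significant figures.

0.584

ω₂ = 8.09 rad/s
Differentiating the loop-closure r₂e^{iθ₂}+r₃e^{iθ₃}=r₁+r₄e^{iθ₄} gives r₂ω₂e^{iθ₂}+r₃ω₃e^{iθ₃}=r₄ω₄e^{iθ₄}.
Eliminating the other unknown: ω₃ = r₂ω₂ sin(θ₄−θ₂) / [r₃ sin(θ₃−θ₄)].
Numerator sine = -0.13917; denominator sine = +0.82413.
Result = 0.0317·8.09·(-0.13917) / (0.0742·(+0.82413)) = -0.58367 rad/s; magnitude 0.58367 rad/s.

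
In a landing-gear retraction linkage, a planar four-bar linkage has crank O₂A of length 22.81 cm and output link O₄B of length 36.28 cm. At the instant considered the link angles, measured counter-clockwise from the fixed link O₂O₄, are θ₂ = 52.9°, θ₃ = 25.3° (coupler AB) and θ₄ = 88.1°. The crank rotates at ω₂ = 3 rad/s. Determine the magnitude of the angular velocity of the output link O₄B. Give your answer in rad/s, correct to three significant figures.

0.983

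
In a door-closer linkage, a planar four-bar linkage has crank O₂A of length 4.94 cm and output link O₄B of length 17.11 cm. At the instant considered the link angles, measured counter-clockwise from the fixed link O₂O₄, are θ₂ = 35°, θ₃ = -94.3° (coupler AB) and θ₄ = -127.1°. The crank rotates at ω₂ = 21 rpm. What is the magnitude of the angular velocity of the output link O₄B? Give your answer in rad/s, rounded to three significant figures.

0.907

ω₂ = 2.199 rad/s (from 21 rpm).
Differentiating the loop-closure r₂e^{iθ₂}+r₃e^{iθ₃}=r₁+r₄e^{iθ₄} gives r₂ω₂e^{iθ₂}+r₃ω₃e^{iθ₃}=r₄ω₄e^{iθ₄}.
Eliminating the other unknown: ω₄ = r₂ω₂ sin(θ₂−θ₃) / [r₄ sin(θ₄−θ₃)].
Numerator sine = +0.77384; denominator sine = -0.54171.
Result = 0.0494·2.199·(+0.77384) / (0.1711·(-0.54171)) = -0.90701 rad/s; magnitude 0.90701 rad/s.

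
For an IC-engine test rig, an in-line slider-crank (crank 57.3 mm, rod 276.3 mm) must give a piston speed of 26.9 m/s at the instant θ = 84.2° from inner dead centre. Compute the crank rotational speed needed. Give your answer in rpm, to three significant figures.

4410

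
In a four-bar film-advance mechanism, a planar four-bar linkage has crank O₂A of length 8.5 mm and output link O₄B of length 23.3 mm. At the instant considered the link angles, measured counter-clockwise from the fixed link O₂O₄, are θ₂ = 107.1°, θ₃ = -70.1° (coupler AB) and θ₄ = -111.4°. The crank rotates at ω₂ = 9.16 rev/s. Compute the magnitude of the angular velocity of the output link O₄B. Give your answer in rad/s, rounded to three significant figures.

ω₂ = 57.55 rad/s (from 9.16 rev/s).
Differentiating the loop-closure r₂e^{iθ₂}+r₃e^{iθ₃}=r₁+r₄e^{iθ₄} gives r₂ω₂e^{iθ₂}+r₃ω₃e^{iθ₃}=r₄ω₄e^{iθ₄}.
Eliminating the other unknown: ω₄ = r₂ω₂ sin(θ₂−θ₃) / [r₄ sin(θ₄−θ₃)].
Numerator sine = +0.04885; denominator sine = -0.66000.
Result = 0.0085·57.55·(+0.04885) / (0.0233·(-0.66000)) = -1.554 rad/s; magnitude 1.554 rad/s.

1.55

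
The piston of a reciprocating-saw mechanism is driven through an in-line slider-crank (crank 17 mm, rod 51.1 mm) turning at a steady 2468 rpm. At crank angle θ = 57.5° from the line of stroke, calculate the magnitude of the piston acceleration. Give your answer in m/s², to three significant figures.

ω = 2π·2468/60 = 258.4 rad/s
x(θ) = r cosθ + √(L² − r² sin²θ); with ω constant, a = ω²·d²x/dθ².
d²x/dθ² = −r cosθ − r²(cos2θ)/√u − r⁴ sin²2θ/(4u^{3/2}),  u = L² − r² sin²θ = 0.00240564 m².
Substituting r = 0.017 m, L = 0.0511 m, θ = 57.5°: d²x/dθ² = -0.0067893 m.
a = ω²·d²x/dθ² = (258.4)²·(-0.0067893) = -453.49 m/s²;  |a| = 453.49 m/s².

453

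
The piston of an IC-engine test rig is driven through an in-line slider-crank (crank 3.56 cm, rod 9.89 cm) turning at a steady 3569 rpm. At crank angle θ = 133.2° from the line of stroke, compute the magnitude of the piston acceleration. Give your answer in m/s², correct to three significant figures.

3460

ω = 2π·3569/60 = 373.7 rad/s
x(θ) = r cosθ + √(L² − r² sin²θ); with ω constant, a = ω²·d²x/dθ².
d²x/dθ² = −r cosθ − r²(cos2θ)/√u − r⁴ sin²2θ/(4u^{3/2}),  u = L² − r² sin²θ = 0.00910774 m².
Substituting r = 0.0356 m, L = 0.0989 m, θ = 133.2°: d²x/dθ² = +0.024744 m.
a = ω²·d²x/dθ² = (373.7)²·(+0.024744) = +3456.3 m/s²;  |a| = 3456.3 m/s².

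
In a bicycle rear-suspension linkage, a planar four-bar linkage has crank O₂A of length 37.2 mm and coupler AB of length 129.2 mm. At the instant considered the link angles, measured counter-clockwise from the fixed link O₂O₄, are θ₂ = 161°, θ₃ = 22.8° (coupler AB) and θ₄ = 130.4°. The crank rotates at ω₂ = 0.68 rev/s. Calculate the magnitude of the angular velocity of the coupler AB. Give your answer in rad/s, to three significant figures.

ω₂ = 4.273 rad/s (from 0.68 rev/s).
Differentiating the loop-closure r₂e^{iθ₂}+r₃e^{iθ₃}=r₁+r₄e^{iθ₄} gives r₂ω₂e^{iθ₂}+r₃ω₃e^{iθ₃}=r₄ω₄e^{iθ₄}.
Eliminating the other unknown: ω₃ = r₂ω₂ sin(θ₄−θ₂) / [r₃ sin(θ₃−θ₄)].
Numerator sine = -0.50904; denominator sine = -0.95319.
Result = 0.0372·4.273·(-0.50904) / (0.1292·(-0.95319)) = +0.65697 rad/s; magnitude 0.65697 rad/s.

0.657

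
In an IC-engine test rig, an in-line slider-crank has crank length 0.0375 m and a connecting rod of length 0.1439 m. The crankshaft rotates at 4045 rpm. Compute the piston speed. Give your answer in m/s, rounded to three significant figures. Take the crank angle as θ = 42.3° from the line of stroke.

ω = 2π·4045/60 = 423.6 rad/s
For an in-line slider-crank, x = r cosθ + √(L² − r² sin²θ), so v = −rω sinθ·[1 + r cosθ/√(L² − r² sin²θ)].
With r = 0.0375 m, L = 0.1439 m, θ = 42.3°: √(L² − r² sin²θ) = 0.14167 m.
v = −0.0375·423.6·0.67301·[1 + 0.0375·0.73963/0.14167] = -12.784 m/s.
|v| = 12.784 m/s.

12.8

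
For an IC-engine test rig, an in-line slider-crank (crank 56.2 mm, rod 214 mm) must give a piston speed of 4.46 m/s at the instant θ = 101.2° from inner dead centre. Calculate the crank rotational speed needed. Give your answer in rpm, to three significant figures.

For an in-line slider-crank, |v_piston| = rω|sinθ|·[1 + r cosθ/√(L² − r² sin²θ)].
With r = 0.0562 m, L = 0.214 m, θ = 101.2°: the bracketed kinematic factor |dx/dθ| = 0.052219 m.
ω = v/|dx/dθ| = 4.46/0.052219 = 85.409 rad/s.
N = 60ω/(2π) = 815.6 rpm.

816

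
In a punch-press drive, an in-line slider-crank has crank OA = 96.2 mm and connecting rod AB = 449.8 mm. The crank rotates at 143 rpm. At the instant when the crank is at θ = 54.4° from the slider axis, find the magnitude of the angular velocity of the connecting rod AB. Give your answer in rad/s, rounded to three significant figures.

1.89

ω = 14.97 rad/s (converted from 143 rpm).
The rod makes angle φ with the slider axis where L sinφ = r sinθ; differentiating, L cosφ·φ̇ = r ω cosθ.
L cosφ = √(L² − r² sin²θ) = 0.44295 m.
|ω_rod| = r ω |cosθ| / √(L² − r² sin²θ) = 0.0962·14.97·0.58212/0.44295 = 1.8932 rad/s.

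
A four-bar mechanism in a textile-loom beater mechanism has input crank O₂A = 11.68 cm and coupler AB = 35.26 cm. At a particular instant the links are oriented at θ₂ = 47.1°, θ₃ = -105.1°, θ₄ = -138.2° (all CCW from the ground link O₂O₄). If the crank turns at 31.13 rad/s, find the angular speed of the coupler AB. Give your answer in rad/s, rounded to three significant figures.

1.74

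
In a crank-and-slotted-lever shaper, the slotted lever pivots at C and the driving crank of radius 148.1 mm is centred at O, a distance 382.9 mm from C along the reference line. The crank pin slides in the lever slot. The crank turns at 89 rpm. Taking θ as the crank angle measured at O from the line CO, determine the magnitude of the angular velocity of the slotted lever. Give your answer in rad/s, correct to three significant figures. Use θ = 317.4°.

2.35

ω = 9.32 rad/s (from 89 rpm).
Crank pin A relative to C: A = (d + r cosθ, r sinθ); lever angle φ = atan2(r sinθ, d + r cosθ).
Differentiating tanφ: φ̇ = rω(d cosθ + r)/(d² + r² + 2dr cosθ).
d² + r² + 2dr cosθ = |CA|² = 0.25203 m²;  d cosθ + r = +0.42995 m.
|ω_lever| = |0.1481·9.32·+0.42995| / 0.25203 = 2.3547 rad/s.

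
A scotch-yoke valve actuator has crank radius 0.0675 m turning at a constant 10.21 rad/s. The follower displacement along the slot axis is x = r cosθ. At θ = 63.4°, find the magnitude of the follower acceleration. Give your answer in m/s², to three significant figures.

ω = 10.21 rad/s
x = r cosθ ⇒ ẍ = −rω² cosθ (ω constant).
|a| = rω²|cosθ| = 0.0675·(10.21)²·|cos 63.4°| = 3.1506 m/s².

3.15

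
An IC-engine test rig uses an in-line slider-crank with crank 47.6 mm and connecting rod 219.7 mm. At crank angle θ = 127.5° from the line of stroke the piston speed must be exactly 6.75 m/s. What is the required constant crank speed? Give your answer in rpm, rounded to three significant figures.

1970

For an in-line slider-crank, |v_piston| = rω|sinθ|·[1 + r cosθ/√(L² − r² sin²θ)].
With r = 0.0476 m, L = 0.2197 m, θ = 127.5°: the bracketed kinematic factor |dx/dθ| = 0.032708 m.
ω = v/|dx/dθ| = 6.75/0.032708 = 206.37 rad/s.
N = 60ω/(2π) = 1970.7 rpm.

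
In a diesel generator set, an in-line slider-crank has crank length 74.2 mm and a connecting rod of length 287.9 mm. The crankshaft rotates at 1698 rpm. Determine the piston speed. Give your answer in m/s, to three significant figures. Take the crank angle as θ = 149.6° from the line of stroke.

5.18

ω = 2π·1698/60 = 177.8 rad/s
For an in-line slider-crank, x = r cosθ + √(L² − r² sin²θ), so v = −rω sinθ·[1 + r cosθ/√(L² − r² sin²θ)].
With r = 0.0742 m, L = 0.2879 m, θ = 149.6°: √(L² − r² sin²θ) = 0.28544 m.
v = −0.0742·177.8·0.50603·[1 + 0.0742·-0.86251/0.28544] = -5.1796 m/s.
|v| = 5.1796 m/s.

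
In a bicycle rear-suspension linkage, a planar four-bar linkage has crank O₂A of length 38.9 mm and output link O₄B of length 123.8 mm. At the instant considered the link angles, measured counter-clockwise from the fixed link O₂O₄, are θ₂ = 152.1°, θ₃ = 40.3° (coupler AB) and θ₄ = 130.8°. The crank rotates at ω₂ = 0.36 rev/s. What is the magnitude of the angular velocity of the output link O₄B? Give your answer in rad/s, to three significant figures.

0.660

ω₂ = 2.262 rad/s (from 0.36 rev/s).
Differentiating the loop-closure r₂e^{iθ₂}+r₃e^{iθ₃}=r₁+r₄e^{iθ₄} gives r₂ω₂e^{iθ₂}+r₃ω₃e^{iθ₃}=r₄ω₄e^{iθ₄}.
Eliminating the other unknown: ω₄ = r₂ω₂ sin(θ₂−θ₃) / [r₄ sin(θ₄−θ₃)].
Numerator sine = +0.92849; denominator sine = +0.99996.
Result = 0.0389·2.262·(+0.92849) / (0.1238·(+0.99996)) = +0.65994 rad/s; magnitude 0.65994 rad/s.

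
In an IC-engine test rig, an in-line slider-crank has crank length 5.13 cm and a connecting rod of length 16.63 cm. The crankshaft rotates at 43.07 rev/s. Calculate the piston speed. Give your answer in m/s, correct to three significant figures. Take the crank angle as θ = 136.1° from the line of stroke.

ω = 2π·43.1 = 270.6 rad/s
For an in-line slider-crank, x = r cosθ + √(L² − r² sin²θ), so v = −rω sinθ·[1 + r cosθ/√(L² − r² sin²θ)].
With r = 0.0513 m, L = 0.1663 m, θ = 136.1°: √(L² − r² sin²θ) = 0.16245 m.
v = −0.0513·270.6·0.69340·[1 + 0.0513·-0.72055/0.16245] = -7.4359 m/s.
|v| = 7.4359 m/s.

7.44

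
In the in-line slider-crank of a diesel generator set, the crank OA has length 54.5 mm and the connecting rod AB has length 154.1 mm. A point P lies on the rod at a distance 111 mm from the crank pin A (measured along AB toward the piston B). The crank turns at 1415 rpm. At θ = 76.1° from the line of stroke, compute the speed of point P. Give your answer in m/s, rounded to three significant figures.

8.37

ω = 148.2 rad/s.  Crank-pin speed |V_A| = rω = 8.0757 m/s, perpendicular to OA.
Rod angle: sinφ = −(r/L) sinθ ⇒ φ = -20.079°; ω_rod = −rω cosθ/√(L²−r²sin²θ) = -13.404 rad/s.
V_P = V_A + ω_rod × AP, with AP = 0.111 m along the rod.
Components: V_Px = −rω sinθ − a·ω_rod·sinφ = -8.35 m/s;  V_Py = rω cosθ + a·ω_rod·cosφ = +0.5426 m/s.
|V_P| = √(V_Px² + V_Py²) = 8.3676 m/s.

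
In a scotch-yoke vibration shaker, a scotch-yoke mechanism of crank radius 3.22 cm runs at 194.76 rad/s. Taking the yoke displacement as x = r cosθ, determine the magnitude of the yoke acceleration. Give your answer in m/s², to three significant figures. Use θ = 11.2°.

1200

ω = 194.8 rad/s
x = r cosθ ⇒ ẍ = −rω² cosθ (ω constant).
|a| = rω²|cosθ| = 0.0322·(194.8)²·|cos 11.2°| = 1198.1 m/s².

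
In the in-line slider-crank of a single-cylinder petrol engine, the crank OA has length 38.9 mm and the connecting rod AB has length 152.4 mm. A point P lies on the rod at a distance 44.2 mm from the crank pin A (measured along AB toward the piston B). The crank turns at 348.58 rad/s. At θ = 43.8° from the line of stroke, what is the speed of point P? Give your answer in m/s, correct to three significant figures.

ω = 348.6 rad/s.  Crank-pin speed |V_A| = rω = 13.56 m/s, perpendicular to OA.
Rod angle: sinφ = −(r/L) sinθ ⇒ φ = -10.176°; ω_rod = −rω cosθ/√(L²−r²sin²θ) = -65.245 rad/s.
V_P = V_A + ω_rod × AP, with AP = 0.0442 m along the rod.
Components: V_Px = −rω sinθ − a·ω_rod·sinφ = -9.8948 m/s;  V_Py = rω cosθ + a·ω_rod·cosφ = +6.9484 m/s.
|V_P| = √(V_Px² + V_Py²) = 12.091 m/s.

12.1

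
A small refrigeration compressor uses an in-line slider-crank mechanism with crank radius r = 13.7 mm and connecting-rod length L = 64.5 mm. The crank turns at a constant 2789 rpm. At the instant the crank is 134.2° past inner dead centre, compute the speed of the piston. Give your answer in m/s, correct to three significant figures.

ω = 2π·2789/60 = 292.1 rad/s
For an in-line slider-crank, x = r cosθ + √(L² − r² sin²θ), so v = −rω sinθ·[1 + r cosθ/√(L² − r² sin²θ)].
With r = 0.0137 m, L = 0.0645 m, θ = 134.2°: √(L² − r² sin²θ) = 0.063748 m.
v = −0.0137·292.1·0.71691·[1 + 0.0137·-0.69717/0.063748] = -2.4388 m/s.
|v| = 2.4388 m/s.

2.44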